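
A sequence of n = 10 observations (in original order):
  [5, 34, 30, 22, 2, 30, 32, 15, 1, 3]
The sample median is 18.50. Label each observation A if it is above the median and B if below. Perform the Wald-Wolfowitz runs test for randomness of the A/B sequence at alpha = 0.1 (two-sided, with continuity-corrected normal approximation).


Step 1: Compute median = 18.50; label A = above, B = below.
Labels in order: BAAABAABBB  (n_A = 5, n_B = 5)
Step 2: Count runs R = 5.
Step 3: Under H0 (random ordering), E[R] = 2*n_A*n_B/(n_A+n_B) + 1 = 2*5*5/10 + 1 = 6.0000.
        Var[R] = 2*n_A*n_B*(2*n_A*n_B - n_A - n_B) / ((n_A+n_B)^2 * (n_A+n_B-1)) = 2000/900 = 2.2222.
        SD[R] = 1.4907.
Step 4: Continuity-corrected z = (R + 0.5 - E[R]) / SD[R] = (5 + 0.5 - 6.0000) / 1.4907 = -0.3354.
Step 5: Two-sided p-value via normal approximation = 2*(1 - Phi(|z|)) = 0.737316.
Step 6: alpha = 0.1. fail to reject H0.

R = 5, z = -0.3354, p = 0.737316, fail to reject H0.


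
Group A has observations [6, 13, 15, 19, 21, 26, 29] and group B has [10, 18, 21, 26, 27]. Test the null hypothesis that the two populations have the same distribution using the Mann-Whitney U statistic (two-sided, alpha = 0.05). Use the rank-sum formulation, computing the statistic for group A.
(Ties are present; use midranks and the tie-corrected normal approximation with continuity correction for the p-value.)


Step 1: Combine and sort all 12 observations; assign midranks.
sorted (value, group): (6,X), (10,Y), (13,X), (15,X), (18,Y), (19,X), (21,X), (21,Y), (26,X), (26,Y), (27,Y), (29,X)
ranks: 6->1, 10->2, 13->3, 15->4, 18->5, 19->6, 21->7.5, 21->7.5, 26->9.5, 26->9.5, 27->11, 29->12
Step 2: Rank sum for X: R1 = 1 + 3 + 4 + 6 + 7.5 + 9.5 + 12 = 43.
Step 3: U_X = R1 - n1(n1+1)/2 = 43 - 7*8/2 = 43 - 28 = 15.
       U_Y = n1*n2 - U_X = 35 - 15 = 20.
Step 4: Ties are present, so use the tie-corrected normal approximation (with continuity correction) for the p-value.
Step 5: p-value = 0.744469; compare to alpha = 0.05. fail to reject H0.

U_X = 15, p = 0.744469, fail to reject H0 at alpha = 0.05.


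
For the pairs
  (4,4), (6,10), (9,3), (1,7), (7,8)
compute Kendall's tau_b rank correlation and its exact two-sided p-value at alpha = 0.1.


Step 1: Enumerate the 10 unordered pairs (i,j) with i<j and classify each by sign(x_j-x_i) * sign(y_j-y_i).
  (1,2):dx=+2,dy=+6->C; (1,3):dx=+5,dy=-1->D; (1,4):dx=-3,dy=+3->D; (1,5):dx=+3,dy=+4->C
  (2,3):dx=+3,dy=-7->D; (2,4):dx=-5,dy=-3->C; (2,5):dx=+1,dy=-2->D; (3,4):dx=-8,dy=+4->D
  (3,5):dx=-2,dy=+5->D; (4,5):dx=+6,dy=+1->C
Step 2: C = 4, D = 6, total pairs = 10.
Step 3: tau = (C - D)/(n(n-1)/2) = (4 - 6)/10 = -0.200000.
Step 4: Exact two-sided p-value (enumerate n! = 120 permutations of y under H0): p = 0.816667.
Step 5: alpha = 0.1. fail to reject H0.

tau_b = -0.2000 (C=4, D=6), p = 0.816667, fail to reject H0.


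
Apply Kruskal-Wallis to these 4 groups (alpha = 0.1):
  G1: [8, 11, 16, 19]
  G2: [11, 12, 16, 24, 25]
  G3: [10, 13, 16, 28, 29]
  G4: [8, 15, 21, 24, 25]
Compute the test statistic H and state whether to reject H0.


Step 1: Combine all N = 19 observations and assign midranks.
sorted (value, group, rank): (8,G1,1.5), (8,G4,1.5), (10,G3,3), (11,G1,4.5), (11,G2,4.5), (12,G2,6), (13,G3,7), (15,G4,8), (16,G1,10), (16,G2,10), (16,G3,10), (19,G1,12), (21,G4,13), (24,G2,14.5), (24,G4,14.5), (25,G2,16.5), (25,G4,16.5), (28,G3,18), (29,G3,19)
Step 2: Sum ranks within each group.
R_1 = 28 (n_1 = 4)
R_2 = 51.5 (n_2 = 5)
R_3 = 57 (n_3 = 5)
R_4 = 53.5 (n_4 = 5)
Step 3: H = 12/(N(N+1)) * sum(R_i^2/n_i) - 3(N+1)
     = 12/(19*20) * (28^2/4 + 51.5^2/5 + 57^2/5 + 53.5^2/5) - 3*20
     = 0.031579 * 1948.7 - 60
     = 1.537895.
Step 4: Ties present; correction factor C = 1 - 48/(19^3 - 19) = 0.992982. Corrected H = 1.537895 / 0.992982 = 1.548763.
Step 5: Under H0, H ~ chi^2(3); p-value = 0.671062.
Step 6: alpha = 0.1. fail to reject H0.

H = 1.5488, df = 3, p = 0.671062, fail to reject H0.


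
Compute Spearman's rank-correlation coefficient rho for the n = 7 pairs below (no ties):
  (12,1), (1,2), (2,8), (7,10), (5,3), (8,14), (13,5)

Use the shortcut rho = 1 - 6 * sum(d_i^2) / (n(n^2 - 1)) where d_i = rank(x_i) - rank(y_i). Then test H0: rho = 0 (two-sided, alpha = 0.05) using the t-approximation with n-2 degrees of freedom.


Step 1: Rank x and y separately (midranks; no ties here).
rank(x): 12->6, 1->1, 2->2, 7->4, 5->3, 8->5, 13->7
rank(y): 1->1, 2->2, 8->5, 10->6, 3->3, 14->7, 5->4
Step 2: d_i = R_x(i) - R_y(i); compute d_i^2.
  (6-1)^2=25, (1-2)^2=1, (2-5)^2=9, (4-6)^2=4, (3-3)^2=0, (5-7)^2=4, (7-4)^2=9
sum(d^2) = 52.
Step 3: rho = 1 - 6*52 / (7*(7^2 - 1)) = 1 - 312/336 = 0.071429.
Step 4: Under H0, t = rho * sqrt((n-2)/(1-rho^2)) = 0.1601 ~ t(5).
Step 5: Two-sided p-value from the t-distribution with 5 df = 0.879048.
Step 6: alpha = 0.05. fail to reject H0.

rho = 0.0714, p = 0.879048, fail to reject H0 at alpha = 0.05.


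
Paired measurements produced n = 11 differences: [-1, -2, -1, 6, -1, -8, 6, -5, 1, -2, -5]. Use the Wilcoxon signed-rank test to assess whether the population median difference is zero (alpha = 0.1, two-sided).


Step 1: Drop any zero differences (none here) and take |d_i|.
|d| = [1, 2, 1, 6, 1, 8, 6, 5, 1, 2, 5]
Step 2: Midrank |d_i| (ties get averaged ranks).
ranks: |1|->2.5, |2|->5.5, |1|->2.5, |6|->9.5, |1|->2.5, |8|->11, |6|->9.5, |5|->7.5, |1|->2.5, |2|->5.5, |5|->7.5
Step 3: Attach original signs; sum ranks with positive sign and with negative sign.
W+ = 9.5 + 9.5 + 2.5 = 21.5
W- = 2.5 + 5.5 + 2.5 + 2.5 + 11 + 7.5 + 5.5 + 7.5 = 44.5
(Check: W+ + W- = 66 should equal n(n+1)/2 = 66.)
Step 4: Test statistic W = min(W+, W-) = 21.5.
Step 5: Ties in |d|, so use the tie-corrected normal approximation.
        E[W] = n(n+1)/4 = 11*12/4 = 33.
        Tie groups: |d|=1 (t=4), |d|=2 (t=2), |d|=5 (t=2), |d|=6 (t=2); sum(t^3 - t) = 78.
        Var[W] = n(n+1)(2n+1)/24 - sum(t^3-t)/48 = 3036/24 - 78/48 = 124.875.
        z = (W - E[W]) / sqrt(Var[W]) = (21.5 - 33) / 11.1747 = -1.0291.
        Two-sided p = 2*Phi(z) = 0.303430.
Step 6: alpha = 0.1. fail to reject H0.

W+ = 21.5, W- = 44.5, W = min = 21.5, p = 0.303430, fail to reject H0.


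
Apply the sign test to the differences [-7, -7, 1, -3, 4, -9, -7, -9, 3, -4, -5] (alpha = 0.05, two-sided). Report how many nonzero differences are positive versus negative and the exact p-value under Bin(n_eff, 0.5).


Step 1: Discard zero differences. Original n = 11; n_eff = number of nonzero differences = 11.
Nonzero differences (with sign): -7, -7, +1, -3, +4, -9, -7, -9, +3, -4, -5
Step 2: Count signs: positive = 3, negative = 8.
Step 3: Under H0: P(positive) = 0.5, so the number of positives S ~ Bin(11, 0.5).
Step 4: Two-sided exact p-value = sum of Bin(11,0.5) probabilities at or below the observed probability = 0.226562.
Step 5: alpha = 0.05. fail to reject H0.

n_eff = 11, pos = 3, neg = 8, p = 0.226562, fail to reject H0.


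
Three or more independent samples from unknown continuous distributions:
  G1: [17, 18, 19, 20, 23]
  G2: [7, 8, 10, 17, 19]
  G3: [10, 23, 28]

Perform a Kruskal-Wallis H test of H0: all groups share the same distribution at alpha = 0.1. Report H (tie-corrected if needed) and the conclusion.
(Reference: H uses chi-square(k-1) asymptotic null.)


Step 1: Combine all N = 13 observations and assign midranks.
sorted (value, group, rank): (7,G2,1), (8,G2,2), (10,G2,3.5), (10,G3,3.5), (17,G1,5.5), (17,G2,5.5), (18,G1,7), (19,G1,8.5), (19,G2,8.5), (20,G1,10), (23,G1,11.5), (23,G3,11.5), (28,G3,13)
Step 2: Sum ranks within each group.
R_1 = 42.5 (n_1 = 5)
R_2 = 20.5 (n_2 = 5)
R_3 = 28 (n_3 = 3)
Step 3: H = 12/(N(N+1)) * sum(R_i^2/n_i) - 3(N+1)
     = 12/(13*14) * (42.5^2/5 + 20.5^2/5 + 28^2/3) - 3*14
     = 0.065934 * 706.633 - 42
     = 4.591209.
Step 4: Ties present; correction factor C = 1 - 24/(13^3 - 13) = 0.989011. Corrected H = 4.591209 / 0.989011 = 4.642222.
Step 5: Under H0, H ~ chi^2(2); p-value = 0.098164.
Step 6: alpha = 0.1. reject H0.

H = 4.6422, df = 2, p = 0.098164, reject H0.


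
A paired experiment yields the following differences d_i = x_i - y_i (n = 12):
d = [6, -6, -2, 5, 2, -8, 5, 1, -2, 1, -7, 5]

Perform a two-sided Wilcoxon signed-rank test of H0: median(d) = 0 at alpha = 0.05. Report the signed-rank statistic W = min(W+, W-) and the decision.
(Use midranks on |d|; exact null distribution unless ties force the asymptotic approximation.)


Step 1: Drop any zero differences (none here) and take |d_i|.
|d| = [6, 6, 2, 5, 2, 8, 5, 1, 2, 1, 7, 5]
Step 2: Midrank |d_i| (ties get averaged ranks).
ranks: |6|->9.5, |6|->9.5, |2|->4, |5|->7, |2|->4, |8|->12, |5|->7, |1|->1.5, |2|->4, |1|->1.5, |7|->11, |5|->7
Step 3: Attach original signs; sum ranks with positive sign and with negative sign.
W+ = 9.5 + 7 + 4 + 7 + 1.5 + 1.5 + 7 = 37.5
W- = 9.5 + 4 + 12 + 4 + 11 = 40.5
(Check: W+ + W- = 78 should equal n(n+1)/2 = 78.)
Step 4: Test statistic W = min(W+, W-) = 37.5.
Step 5: Ties in |d|, so use the tie-corrected normal approximation.
        E[W] = n(n+1)/4 = 12*13/4 = 39.
        Tie groups: |d|=1 (t=2), |d|=2 (t=3), |d|=5 (t=3), |d|=6 (t=2); sum(t^3 - t) = 60.
        Var[W] = n(n+1)(2n+1)/24 - sum(t^3-t)/48 = 3900/24 - 60/48 = 161.25.
        z = (W - E[W]) / sqrt(Var[W]) = (37.5 - 39) / 12.6984 = -0.1181.
        Two-sided p = 2*Phi(z) = 0.905969.
Step 6: alpha = 0.05. fail to reject H0.

W+ = 37.5, W- = 40.5, W = min = 37.5, p = 0.905969, fail to reject H0.


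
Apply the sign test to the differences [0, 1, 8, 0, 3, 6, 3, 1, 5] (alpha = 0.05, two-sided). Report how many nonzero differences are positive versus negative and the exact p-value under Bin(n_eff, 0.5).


Step 1: Discard zero differences. Original n = 9; n_eff = number of nonzero differences = 7.
Nonzero differences (with sign): +1, +8, +3, +6, +3, +1, +5
Step 2: Count signs: positive = 7, negative = 0.
Step 3: Under H0: P(positive) = 0.5, so the number of positives S ~ Bin(7, 0.5).
Step 4: Two-sided exact p-value = sum of Bin(7,0.5) probabilities at or below the observed probability = 0.015625.
Step 5: alpha = 0.05. reject H0.

n_eff = 7, pos = 7, neg = 0, p = 0.015625, reject H0.


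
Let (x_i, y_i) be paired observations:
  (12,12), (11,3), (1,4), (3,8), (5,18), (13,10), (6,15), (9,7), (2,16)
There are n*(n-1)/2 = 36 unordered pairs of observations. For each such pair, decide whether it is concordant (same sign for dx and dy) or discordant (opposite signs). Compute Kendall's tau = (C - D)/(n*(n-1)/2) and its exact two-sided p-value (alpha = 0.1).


Step 1: Enumerate the 36 unordered pairs (i,j) with i<j and classify each by sign(x_j-x_i) * sign(y_j-y_i).
  (1,2):dx=-1,dy=-9->C; (1,3):dx=-11,dy=-8->C; (1,4):dx=-9,dy=-4->C; (1,5):dx=-7,dy=+6->D
  (1,6):dx=+1,dy=-2->D; (1,7):dx=-6,dy=+3->D; (1,8):dx=-3,dy=-5->C; (1,9):dx=-10,dy=+4->D
  (2,3):dx=-10,dy=+1->D; (2,4):dx=-8,dy=+5->D; (2,5):dx=-6,dy=+15->D; (2,6):dx=+2,dy=+7->C
  (2,7):dx=-5,dy=+12->D; (2,8):dx=-2,dy=+4->D; (2,9):dx=-9,dy=+13->D; (3,4):dx=+2,dy=+4->C
  (3,5):dx=+4,dy=+14->C; (3,6):dx=+12,dy=+6->C; (3,7):dx=+5,dy=+11->C; (3,8):dx=+8,dy=+3->C
  (3,9):dx=+1,dy=+12->C; (4,5):dx=+2,dy=+10->C; (4,6):dx=+10,dy=+2->C; (4,7):dx=+3,dy=+7->C
  (4,8):dx=+6,dy=-1->D; (4,9):dx=-1,dy=+8->D; (5,6):dx=+8,dy=-8->D; (5,7):dx=+1,dy=-3->D
  (5,8):dx=+4,dy=-11->D; (5,9):dx=-3,dy=-2->C; (6,7):dx=-7,dy=+5->D; (6,8):dx=-4,dy=-3->C
  (6,9):dx=-11,dy=+6->D; (7,8):dx=+3,dy=-8->D; (7,9):dx=-4,dy=+1->D; (8,9):dx=-7,dy=+9->D
Step 2: C = 16, D = 20, total pairs = 36.
Step 3: tau = (C - D)/(n(n-1)/2) = (16 - 20)/36 = -0.111111.
Step 4: Exact two-sided p-value (enumerate n! = 362880 permutations of y under H0): p = 0.761414.
Step 5: alpha = 0.1. fail to reject H0.

tau_b = -0.1111 (C=16, D=20), p = 0.761414, fail to reject H0.


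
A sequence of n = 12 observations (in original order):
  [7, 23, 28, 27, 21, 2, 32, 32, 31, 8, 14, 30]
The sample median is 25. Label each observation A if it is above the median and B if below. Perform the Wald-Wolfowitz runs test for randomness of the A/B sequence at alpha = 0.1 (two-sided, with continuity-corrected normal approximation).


Step 1: Compute median = 25; label A = above, B = below.
Labels in order: BBAABBAAABBA  (n_A = 6, n_B = 6)
Step 2: Count runs R = 6.
Step 3: Under H0 (random ordering), E[R] = 2*n_A*n_B/(n_A+n_B) + 1 = 2*6*6/12 + 1 = 7.0000.
        Var[R] = 2*n_A*n_B*(2*n_A*n_B - n_A - n_B) / ((n_A+n_B)^2 * (n_A+n_B-1)) = 4320/1584 = 2.7273.
        SD[R] = 1.6514.
Step 4: Continuity-corrected z = (R + 0.5 - E[R]) / SD[R] = (6 + 0.5 - 7.0000) / 1.6514 = -0.3028.
Step 5: Two-sided p-value via normal approximation = 2*(1 - Phi(|z|)) = 0.762069.
Step 6: alpha = 0.1. fail to reject H0.

R = 6, z = -0.3028, p = 0.762069, fail to reject H0.


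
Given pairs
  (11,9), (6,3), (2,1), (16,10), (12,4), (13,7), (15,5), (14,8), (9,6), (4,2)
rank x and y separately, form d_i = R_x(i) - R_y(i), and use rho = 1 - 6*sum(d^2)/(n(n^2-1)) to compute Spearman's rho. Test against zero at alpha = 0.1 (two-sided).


Step 1: Rank x and y separately (midranks; no ties here).
rank(x): 11->5, 6->3, 2->1, 16->10, 12->6, 13->7, 15->9, 14->8, 9->4, 4->2
rank(y): 9->9, 3->3, 1->1, 10->10, 4->4, 7->7, 5->5, 8->8, 6->6, 2->2
Step 2: d_i = R_x(i) - R_y(i); compute d_i^2.
  (5-9)^2=16, (3-3)^2=0, (1-1)^2=0, (10-10)^2=0, (6-4)^2=4, (7-7)^2=0, (9-5)^2=16, (8-8)^2=0, (4-6)^2=4, (2-2)^2=0
sum(d^2) = 40.
Step 3: rho = 1 - 6*40 / (10*(10^2 - 1)) = 1 - 240/990 = 0.757576.
Step 4: Under H0, t = rho * sqrt((n-2)/(1-rho^2)) = 3.2827 ~ t(8).
Step 5: Two-sided p-value from the t-distribution with 8 df = 0.011143.
Step 6: alpha = 0.1. reject H0.

rho = 0.7576, p = 0.011143, reject H0 at alpha = 0.1.


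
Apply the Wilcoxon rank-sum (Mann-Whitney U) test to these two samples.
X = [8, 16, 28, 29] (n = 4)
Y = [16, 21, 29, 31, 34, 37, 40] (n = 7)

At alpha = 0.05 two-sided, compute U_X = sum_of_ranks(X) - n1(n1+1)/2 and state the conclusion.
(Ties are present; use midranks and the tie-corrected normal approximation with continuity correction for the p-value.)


Step 1: Combine and sort all 11 observations; assign midranks.
sorted (value, group): (8,X), (16,X), (16,Y), (21,Y), (28,X), (29,X), (29,Y), (31,Y), (34,Y), (37,Y), (40,Y)
ranks: 8->1, 16->2.5, 16->2.5, 21->4, 28->5, 29->6.5, 29->6.5, 31->8, 34->9, 37->10, 40->11
Step 2: Rank sum for X: R1 = 1 + 2.5 + 5 + 6.5 = 15.
Step 3: U_X = R1 - n1(n1+1)/2 = 15 - 4*5/2 = 15 - 10 = 5.
       U_Y = n1*n2 - U_X = 28 - 5 = 23.
Step 4: Ties are present, so use the tie-corrected normal approximation (with continuity correction) for the p-value.
Step 5: p-value = 0.106592; compare to alpha = 0.05. fail to reject H0.

U_X = 5, p = 0.106592, fail to reject H0 at alpha = 0.05.


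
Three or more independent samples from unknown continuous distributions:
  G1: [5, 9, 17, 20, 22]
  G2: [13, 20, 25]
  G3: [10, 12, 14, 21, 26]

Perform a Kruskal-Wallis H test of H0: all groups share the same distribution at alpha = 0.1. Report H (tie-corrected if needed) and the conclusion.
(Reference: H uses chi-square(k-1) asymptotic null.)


Step 1: Combine all N = 13 observations and assign midranks.
sorted (value, group, rank): (5,G1,1), (9,G1,2), (10,G3,3), (12,G3,4), (13,G2,5), (14,G3,6), (17,G1,7), (20,G1,8.5), (20,G2,8.5), (21,G3,10), (22,G1,11), (25,G2,12), (26,G3,13)
Step 2: Sum ranks within each group.
R_1 = 29.5 (n_1 = 5)
R_2 = 25.5 (n_2 = 3)
R_3 = 36 (n_3 = 5)
Step 3: H = 12/(N(N+1)) * sum(R_i^2/n_i) - 3(N+1)
     = 12/(13*14) * (29.5^2/5 + 25.5^2/3 + 36^2/5) - 3*14
     = 0.065934 * 650 - 42
     = 0.857143.
Step 4: Ties present; correction factor C = 1 - 6/(13^3 - 13) = 0.997253. Corrected H = 0.857143 / 0.997253 = 0.859504.
Step 5: Under H0, H ~ chi^2(2); p-value = 0.650670.
Step 6: alpha = 0.1. fail to reject H0.

H = 0.8595, df = 2, p = 0.650670, fail to reject H0.


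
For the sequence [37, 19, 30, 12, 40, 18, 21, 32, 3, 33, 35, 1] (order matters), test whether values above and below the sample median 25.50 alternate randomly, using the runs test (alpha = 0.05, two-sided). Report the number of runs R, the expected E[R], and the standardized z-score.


Step 1: Compute median = 25.50; label A = above, B = below.
Labels in order: ABABABBABAAB  (n_A = 6, n_B = 6)
Step 2: Count runs R = 10.
Step 3: Under H0 (random ordering), E[R] = 2*n_A*n_B/(n_A+n_B) + 1 = 2*6*6/12 + 1 = 7.0000.
        Var[R] = 2*n_A*n_B*(2*n_A*n_B - n_A - n_B) / ((n_A+n_B)^2 * (n_A+n_B-1)) = 4320/1584 = 2.7273.
        SD[R] = 1.6514.
Step 4: Continuity-corrected z = (R - 0.5 - E[R]) / SD[R] = (10 - 0.5 - 7.0000) / 1.6514 = 1.5138.
Step 5: Two-sided p-value via normal approximation = 2*(1 - Phi(|z|)) = 0.130070.
Step 6: alpha = 0.05. fail to reject H0.

R = 10, z = 1.5138, p = 0.130070, fail to reject H0.


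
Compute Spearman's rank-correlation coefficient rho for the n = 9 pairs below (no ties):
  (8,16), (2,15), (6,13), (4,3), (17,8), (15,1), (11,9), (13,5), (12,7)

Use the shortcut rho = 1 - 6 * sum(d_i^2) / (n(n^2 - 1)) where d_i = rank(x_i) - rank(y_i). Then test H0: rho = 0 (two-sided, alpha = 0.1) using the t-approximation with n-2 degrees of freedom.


Step 1: Rank x and y separately (midranks; no ties here).
rank(x): 8->4, 2->1, 6->3, 4->2, 17->9, 15->8, 11->5, 13->7, 12->6
rank(y): 16->9, 15->8, 13->7, 3->2, 8->5, 1->1, 9->6, 5->3, 7->4
Step 2: d_i = R_x(i) - R_y(i); compute d_i^2.
  (4-9)^2=25, (1-8)^2=49, (3-7)^2=16, (2-2)^2=0, (9-5)^2=16, (8-1)^2=49, (5-6)^2=1, (7-3)^2=16, (6-4)^2=4
sum(d^2) = 176.
Step 3: rho = 1 - 6*176 / (9*(9^2 - 1)) = 1 - 1056/720 = -0.466667.
Step 4: Under H0, t = rho * sqrt((n-2)/(1-rho^2)) = -1.3960 ~ t(7).
Step 5: Two-sided p-value from the t-distribution with 7 df = 0.205386.
Step 6: alpha = 0.1. fail to reject H0.

rho = -0.4667, p = 0.205386, fail to reject H0 at alpha = 0.1.


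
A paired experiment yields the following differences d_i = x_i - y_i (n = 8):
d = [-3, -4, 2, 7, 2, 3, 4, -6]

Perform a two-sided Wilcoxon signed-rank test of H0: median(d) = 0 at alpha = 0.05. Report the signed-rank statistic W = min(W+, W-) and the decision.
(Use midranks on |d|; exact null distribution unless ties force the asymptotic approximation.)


Step 1: Drop any zero differences (none here) and take |d_i|.
|d| = [3, 4, 2, 7, 2, 3, 4, 6]
Step 2: Midrank |d_i| (ties get averaged ranks).
ranks: |3|->3.5, |4|->5.5, |2|->1.5, |7|->8, |2|->1.5, |3|->3.5, |4|->5.5, |6|->7
Step 3: Attach original signs; sum ranks with positive sign and with negative sign.
W+ = 1.5 + 8 + 1.5 + 3.5 + 5.5 = 20
W- = 3.5 + 5.5 + 7 = 16
(Check: W+ + W- = 36 should equal n(n+1)/2 = 36.)
Step 4: Test statistic W = min(W+, W-) = 16.
Step 5: Ties in |d|, so use the tie-corrected normal approximation.
        E[W] = n(n+1)/4 = 8*9/4 = 18.
        Tie groups: |d|=2 (t=2), |d|=3 (t=2), |d|=4 (t=2); sum(t^3 - t) = 18.
        Var[W] = n(n+1)(2n+1)/24 - sum(t^3-t)/48 = 1224/24 - 18/48 = 50.625.
        z = (W - E[W]) / sqrt(Var[W]) = (16 - 18) / 7.1151 = -0.2811.
        Two-sided p = 2*Phi(z) = 0.778640.
Step 6: alpha = 0.05. fail to reject H0.

W+ = 20, W- = 16, W = min = 16, p = 0.778640, fail to reject H0.


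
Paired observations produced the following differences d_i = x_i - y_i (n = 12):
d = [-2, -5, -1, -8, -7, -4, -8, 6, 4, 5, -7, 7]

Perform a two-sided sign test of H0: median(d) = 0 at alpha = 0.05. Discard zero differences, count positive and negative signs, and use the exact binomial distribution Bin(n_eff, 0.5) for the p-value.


Step 1: Discard zero differences. Original n = 12; n_eff = number of nonzero differences = 12.
Nonzero differences (with sign): -2, -5, -1, -8, -7, -4, -8, +6, +4, +5, -7, +7
Step 2: Count signs: positive = 4, negative = 8.
Step 3: Under H0: P(positive) = 0.5, so the number of positives S ~ Bin(12, 0.5).
Step 4: Two-sided exact p-value = sum of Bin(12,0.5) probabilities at or below the observed probability = 0.387695.
Step 5: alpha = 0.05. fail to reject H0.

n_eff = 12, pos = 4, neg = 8, p = 0.387695, fail to reject H0.


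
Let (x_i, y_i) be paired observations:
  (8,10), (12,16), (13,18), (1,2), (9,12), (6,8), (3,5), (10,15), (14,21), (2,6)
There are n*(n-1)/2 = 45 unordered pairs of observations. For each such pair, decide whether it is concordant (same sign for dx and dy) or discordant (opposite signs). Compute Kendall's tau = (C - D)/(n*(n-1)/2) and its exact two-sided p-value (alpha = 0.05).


Step 1: Enumerate the 45 unordered pairs (i,j) with i<j and classify each by sign(x_j-x_i) * sign(y_j-y_i).
  (1,2):dx=+4,dy=+6->C; (1,3):dx=+5,dy=+8->C; (1,4):dx=-7,dy=-8->C; (1,5):dx=+1,dy=+2->C
  (1,6):dx=-2,dy=-2->C; (1,7):dx=-5,dy=-5->C; (1,8):dx=+2,dy=+5->C; (1,9):dx=+6,dy=+11->C
  (1,10):dx=-6,dy=-4->C; (2,3):dx=+1,dy=+2->C; (2,4):dx=-11,dy=-14->C; (2,5):dx=-3,dy=-4->C
  (2,6):dx=-6,dy=-8->C; (2,7):dx=-9,dy=-11->C; (2,8):dx=-2,dy=-1->C; (2,9):dx=+2,dy=+5->C
  (2,10):dx=-10,dy=-10->C; (3,4):dx=-12,dy=-16->C; (3,5):dx=-4,dy=-6->C; (3,6):dx=-7,dy=-10->C
  (3,7):dx=-10,dy=-13->C; (3,8):dx=-3,dy=-3->C; (3,9):dx=+1,dy=+3->C; (3,10):dx=-11,dy=-12->C
  (4,5):dx=+8,dy=+10->C; (4,6):dx=+5,dy=+6->C; (4,7):dx=+2,dy=+3->C; (4,8):dx=+9,dy=+13->C
  (4,9):dx=+13,dy=+19->C; (4,10):dx=+1,dy=+4->C; (5,6):dx=-3,dy=-4->C; (5,7):dx=-6,dy=-7->C
  (5,8):dx=+1,dy=+3->C; (5,9):dx=+5,dy=+9->C; (5,10):dx=-7,dy=-6->C; (6,7):dx=-3,dy=-3->C
  (6,8):dx=+4,dy=+7->C; (6,9):dx=+8,dy=+13->C; (6,10):dx=-4,dy=-2->C; (7,8):dx=+7,dy=+10->C
  (7,9):dx=+11,dy=+16->C; (7,10):dx=-1,dy=+1->D; (8,9):dx=+4,dy=+6->C; (8,10):dx=-8,dy=-9->C
  (9,10):dx=-12,dy=-15->C
Step 2: C = 44, D = 1, total pairs = 45.
Step 3: tau = (C - D)/(n(n-1)/2) = (44 - 1)/45 = 0.955556.
Step 4: Exact two-sided p-value (enumerate n! = 3628800 permutations of y under H0): p = 0.000006.
Step 5: alpha = 0.05. reject H0.

tau_b = 0.9556 (C=44, D=1), p = 0.000006, reject H0.


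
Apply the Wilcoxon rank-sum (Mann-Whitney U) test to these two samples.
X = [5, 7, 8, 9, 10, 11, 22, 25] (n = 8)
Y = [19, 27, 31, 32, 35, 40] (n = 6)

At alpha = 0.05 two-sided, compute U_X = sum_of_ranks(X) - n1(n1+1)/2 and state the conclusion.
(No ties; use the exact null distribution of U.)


Step 1: Combine and sort all 14 observations; assign midranks.
sorted (value, group): (5,X), (7,X), (8,X), (9,X), (10,X), (11,X), (19,Y), (22,X), (25,X), (27,Y), (31,Y), (32,Y), (35,Y), (40,Y)
ranks: 5->1, 7->2, 8->3, 9->4, 10->5, 11->6, 19->7, 22->8, 25->9, 27->10, 31->11, 32->12, 35->13, 40->14
Step 2: Rank sum for X: R1 = 1 + 2 + 3 + 4 + 5 + 6 + 8 + 9 = 38.
Step 3: U_X = R1 - n1(n1+1)/2 = 38 - 8*9/2 = 38 - 36 = 2.
       U_Y = n1*n2 - U_X = 48 - 2 = 46.
Step 4: No ties, so the exact null distribution of U (based on enumerating the C(14,8) = 3003 equally likely rank assignments) gives the two-sided p-value.
Step 5: p-value = 0.002664; compare to alpha = 0.05. reject H0.

U_X = 2, p = 0.002664, reject H0 at alpha = 0.05.


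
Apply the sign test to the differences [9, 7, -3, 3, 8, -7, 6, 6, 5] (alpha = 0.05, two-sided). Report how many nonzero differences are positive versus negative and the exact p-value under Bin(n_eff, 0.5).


Step 1: Discard zero differences. Original n = 9; n_eff = number of nonzero differences = 9.
Nonzero differences (with sign): +9, +7, -3, +3, +8, -7, +6, +6, +5
Step 2: Count signs: positive = 7, negative = 2.
Step 3: Under H0: P(positive) = 0.5, so the number of positives S ~ Bin(9, 0.5).
Step 4: Two-sided exact p-value = sum of Bin(9,0.5) probabilities at or below the observed probability = 0.179688.
Step 5: alpha = 0.05. fail to reject H0.

n_eff = 9, pos = 7, neg = 2, p = 0.179688, fail to reject H0.


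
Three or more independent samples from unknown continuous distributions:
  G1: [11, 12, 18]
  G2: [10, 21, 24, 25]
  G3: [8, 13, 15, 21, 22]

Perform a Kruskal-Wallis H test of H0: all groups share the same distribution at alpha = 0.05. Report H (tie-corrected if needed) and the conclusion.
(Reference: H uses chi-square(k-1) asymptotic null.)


Step 1: Combine all N = 12 observations and assign midranks.
sorted (value, group, rank): (8,G3,1), (10,G2,2), (11,G1,3), (12,G1,4), (13,G3,5), (15,G3,6), (18,G1,7), (21,G2,8.5), (21,G3,8.5), (22,G3,10), (24,G2,11), (25,G2,12)
Step 2: Sum ranks within each group.
R_1 = 14 (n_1 = 3)
R_2 = 33.5 (n_2 = 4)
R_3 = 30.5 (n_3 = 5)
Step 3: H = 12/(N(N+1)) * sum(R_i^2/n_i) - 3(N+1)
     = 12/(12*13) * (14^2/3 + 33.5^2/4 + 30.5^2/5) - 3*13
     = 0.076923 * 531.946 - 39
     = 1.918910.
Step 4: Ties present; correction factor C = 1 - 6/(12^3 - 12) = 0.996503. Corrected H = 1.918910 / 0.996503 = 1.925643.
Step 5: Under H0, H ~ chi^2(2); p-value = 0.381814.
Step 6: alpha = 0.05. fail to reject H0.

H = 1.9256, df = 2, p = 0.381814, fail to reject H0.


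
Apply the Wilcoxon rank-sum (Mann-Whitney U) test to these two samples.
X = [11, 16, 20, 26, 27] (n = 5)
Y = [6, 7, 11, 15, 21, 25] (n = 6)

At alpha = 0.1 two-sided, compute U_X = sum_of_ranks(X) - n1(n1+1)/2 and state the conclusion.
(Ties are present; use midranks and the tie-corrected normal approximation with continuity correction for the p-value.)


Step 1: Combine and sort all 11 observations; assign midranks.
sorted (value, group): (6,Y), (7,Y), (11,X), (11,Y), (15,Y), (16,X), (20,X), (21,Y), (25,Y), (26,X), (27,X)
ranks: 6->1, 7->2, 11->3.5, 11->3.5, 15->5, 16->6, 20->7, 21->8, 25->9, 26->10, 27->11
Step 2: Rank sum for X: R1 = 3.5 + 6 + 7 + 10 + 11 = 37.5.
Step 3: U_X = R1 - n1(n1+1)/2 = 37.5 - 5*6/2 = 37.5 - 15 = 22.5.
       U_Y = n1*n2 - U_X = 30 - 22.5 = 7.5.
Step 4: Ties are present, so use the tie-corrected normal approximation (with continuity correction) for the p-value.
Step 5: p-value = 0.200217; compare to alpha = 0.1. fail to reject H0.

U_X = 22.5, p = 0.200217, fail to reject H0 at alpha = 0.1.


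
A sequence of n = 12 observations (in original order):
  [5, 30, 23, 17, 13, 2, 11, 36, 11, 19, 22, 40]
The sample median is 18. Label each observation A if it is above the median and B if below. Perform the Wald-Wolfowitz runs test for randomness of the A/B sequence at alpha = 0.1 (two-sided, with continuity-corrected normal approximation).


Step 1: Compute median = 18; label A = above, B = below.
Labels in order: BAABBBBABAAA  (n_A = 6, n_B = 6)
Step 2: Count runs R = 6.
Step 3: Under H0 (random ordering), E[R] = 2*n_A*n_B/(n_A+n_B) + 1 = 2*6*6/12 + 1 = 7.0000.
        Var[R] = 2*n_A*n_B*(2*n_A*n_B - n_A - n_B) / ((n_A+n_B)^2 * (n_A+n_B-1)) = 4320/1584 = 2.7273.
        SD[R] = 1.6514.
Step 4: Continuity-corrected z = (R + 0.5 - E[R]) / SD[R] = (6 + 0.5 - 7.0000) / 1.6514 = -0.3028.
Step 5: Two-sided p-value via normal approximation = 2*(1 - Phi(|z|)) = 0.762069.
Step 6: alpha = 0.1. fail to reject H0.

R = 6, z = -0.3028, p = 0.762069, fail to reject H0.


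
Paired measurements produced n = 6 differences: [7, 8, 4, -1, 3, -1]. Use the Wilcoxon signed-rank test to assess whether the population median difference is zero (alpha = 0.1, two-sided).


Step 1: Drop any zero differences (none here) and take |d_i|.
|d| = [7, 8, 4, 1, 3, 1]
Step 2: Midrank |d_i| (ties get averaged ranks).
ranks: |7|->5, |8|->6, |4|->4, |1|->1.5, |3|->3, |1|->1.5
Step 3: Attach original signs; sum ranks with positive sign and with negative sign.
W+ = 5 + 6 + 4 + 3 = 18
W- = 1.5 + 1.5 = 3
(Check: W+ + W- = 21 should equal n(n+1)/2 = 21.)
Step 4: Test statistic W = min(W+, W-) = 3.
Step 5: Ties in |d|, so use the tie-corrected normal approximation.
        E[W] = n(n+1)/4 = 6*7/4 = 10.5.
        Tie groups: |d|=1 (t=2); sum(t^3 - t) = 6.
        Var[W] = n(n+1)(2n+1)/24 - sum(t^3-t)/48 = 546/24 - 6/48 = 22.625.
        z = (W - E[W]) / sqrt(Var[W]) = (3 - 10.5) / 4.7566 = -1.5768.
        Two-sided p = 2*Phi(z) = 0.114850.
Step 6: alpha = 0.1. fail to reject H0.

W+ = 18, W- = 3, W = min = 3, p = 0.114850, fail to reject H0.


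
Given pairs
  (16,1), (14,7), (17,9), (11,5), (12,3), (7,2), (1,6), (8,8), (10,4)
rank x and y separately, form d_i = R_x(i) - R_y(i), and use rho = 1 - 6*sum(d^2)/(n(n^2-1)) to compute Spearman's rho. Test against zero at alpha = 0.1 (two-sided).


Step 1: Rank x and y separately (midranks; no ties here).
rank(x): 16->8, 14->7, 17->9, 11->5, 12->6, 7->2, 1->1, 8->3, 10->4
rank(y): 1->1, 7->7, 9->9, 5->5, 3->3, 2->2, 6->6, 8->8, 4->4
Step 2: d_i = R_x(i) - R_y(i); compute d_i^2.
  (8-1)^2=49, (7-7)^2=0, (9-9)^2=0, (5-5)^2=0, (6-3)^2=9, (2-2)^2=0, (1-6)^2=25, (3-8)^2=25, (4-4)^2=0
sum(d^2) = 108.
Step 3: rho = 1 - 6*108 / (9*(9^2 - 1)) = 1 - 648/720 = 0.100000.
Step 4: Under H0, t = rho * sqrt((n-2)/(1-rho^2)) = 0.2659 ~ t(7).
Step 5: Two-sided p-value from the t-distribution with 7 df = 0.797972.
Step 6: alpha = 0.1. fail to reject H0.

rho = 0.1000, p = 0.797972, fail to reject H0 at alpha = 0.1.


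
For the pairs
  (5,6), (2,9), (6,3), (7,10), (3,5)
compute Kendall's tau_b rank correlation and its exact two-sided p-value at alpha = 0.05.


Step 1: Enumerate the 10 unordered pairs (i,j) with i<j and classify each by sign(x_j-x_i) * sign(y_j-y_i).
  (1,2):dx=-3,dy=+3->D; (1,3):dx=+1,dy=-3->D; (1,4):dx=+2,dy=+4->C; (1,5):dx=-2,dy=-1->C
  (2,3):dx=+4,dy=-6->D; (2,4):dx=+5,dy=+1->C; (2,5):dx=+1,dy=-4->D; (3,4):dx=+1,dy=+7->C
  (3,5):dx=-3,dy=+2->D; (4,5):dx=-4,dy=-5->C
Step 2: C = 5, D = 5, total pairs = 10.
Step 3: tau = (C - D)/(n(n-1)/2) = (5 - 5)/10 = 0.000000.
Step 4: Exact two-sided p-value (enumerate n! = 120 permutations of y under H0): p = 1.000000.
Step 5: alpha = 0.05. fail to reject H0.

tau_b = 0.0000 (C=5, D=5), p = 1.000000, fail to reject H0.


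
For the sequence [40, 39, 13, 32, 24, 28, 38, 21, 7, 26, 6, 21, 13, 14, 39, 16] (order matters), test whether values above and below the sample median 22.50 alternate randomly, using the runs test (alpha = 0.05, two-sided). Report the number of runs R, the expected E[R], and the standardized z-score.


Step 1: Compute median = 22.50; label A = above, B = below.
Labels in order: AABAAAABBABBBBAB  (n_A = 8, n_B = 8)
Step 2: Count runs R = 8.
Step 3: Under H0 (random ordering), E[R] = 2*n_A*n_B/(n_A+n_B) + 1 = 2*8*8/16 + 1 = 9.0000.
        Var[R] = 2*n_A*n_B*(2*n_A*n_B - n_A - n_B) / ((n_A+n_B)^2 * (n_A+n_B-1)) = 14336/3840 = 3.7333.
        SD[R] = 1.9322.
Step 4: Continuity-corrected z = (R + 0.5 - E[R]) / SD[R] = (8 + 0.5 - 9.0000) / 1.9322 = -0.2588.
Step 5: Two-sided p-value via normal approximation = 2*(1 - Phi(|z|)) = 0.795809.
Step 6: alpha = 0.05. fail to reject H0.

R = 8, z = -0.2588, p = 0.795809, fail to reject H0.


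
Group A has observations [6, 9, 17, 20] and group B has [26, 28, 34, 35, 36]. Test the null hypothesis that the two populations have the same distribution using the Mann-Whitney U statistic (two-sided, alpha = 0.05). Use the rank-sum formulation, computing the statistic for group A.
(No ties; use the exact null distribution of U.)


Step 1: Combine and sort all 9 observations; assign midranks.
sorted (value, group): (6,X), (9,X), (17,X), (20,X), (26,Y), (28,Y), (34,Y), (35,Y), (36,Y)
ranks: 6->1, 9->2, 17->3, 20->4, 26->5, 28->6, 34->7, 35->8, 36->9
Step 2: Rank sum for X: R1 = 1 + 2 + 3 + 4 = 10.
Step 3: U_X = R1 - n1(n1+1)/2 = 10 - 4*5/2 = 10 - 10 = 0.
       U_Y = n1*n2 - U_X = 20 - 0 = 20.
Step 4: No ties, so the exact null distribution of U (based on enumerating the C(9,4) = 126 equally likely rank assignments) gives the two-sided p-value.
Step 5: p-value = 0.015873; compare to alpha = 0.05. reject H0.

U_X = 0, p = 0.015873, reject H0 at alpha = 0.05.


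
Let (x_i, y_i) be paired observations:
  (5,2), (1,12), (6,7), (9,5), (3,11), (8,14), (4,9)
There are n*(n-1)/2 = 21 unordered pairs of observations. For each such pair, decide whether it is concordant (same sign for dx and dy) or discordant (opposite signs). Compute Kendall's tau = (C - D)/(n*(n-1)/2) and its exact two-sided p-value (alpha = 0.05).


Step 1: Enumerate the 21 unordered pairs (i,j) with i<j and classify each by sign(x_j-x_i) * sign(y_j-y_i).
  (1,2):dx=-4,dy=+10->D; (1,3):dx=+1,dy=+5->C; (1,4):dx=+4,dy=+3->C; (1,5):dx=-2,dy=+9->D
  (1,6):dx=+3,dy=+12->C; (1,7):dx=-1,dy=+7->D; (2,3):dx=+5,dy=-5->D; (2,4):dx=+8,dy=-7->D
  (2,5):dx=+2,dy=-1->D; (2,6):dx=+7,dy=+2->C; (2,7):dx=+3,dy=-3->D; (3,4):dx=+3,dy=-2->D
  (3,5):dx=-3,dy=+4->D; (3,6):dx=+2,dy=+7->C; (3,7):dx=-2,dy=+2->D; (4,5):dx=-6,dy=+6->D
  (4,6):dx=-1,dy=+9->D; (4,7):dx=-5,dy=+4->D; (5,6):dx=+5,dy=+3->C; (5,7):dx=+1,dy=-2->D
  (6,7):dx=-4,dy=-5->C
Step 2: C = 7, D = 14, total pairs = 21.
Step 3: tau = (C - D)/(n(n-1)/2) = (7 - 14)/21 = -0.333333.
Step 4: Exact two-sided p-value (enumerate n! = 5040 permutations of y under H0): p = 0.381349.
Step 5: alpha = 0.05. fail to reject H0.

tau_b = -0.3333 (C=7, D=14), p = 0.381349, fail to reject H0.


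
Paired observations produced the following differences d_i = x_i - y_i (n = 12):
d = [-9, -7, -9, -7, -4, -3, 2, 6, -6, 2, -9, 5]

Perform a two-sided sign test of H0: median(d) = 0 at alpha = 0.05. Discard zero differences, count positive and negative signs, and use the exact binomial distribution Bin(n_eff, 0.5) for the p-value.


Step 1: Discard zero differences. Original n = 12; n_eff = number of nonzero differences = 12.
Nonzero differences (with sign): -9, -7, -9, -7, -4, -3, +2, +6, -6, +2, -9, +5
Step 2: Count signs: positive = 4, negative = 8.
Step 3: Under H0: P(positive) = 0.5, so the number of positives S ~ Bin(12, 0.5).
Step 4: Two-sided exact p-value = sum of Bin(12,0.5) probabilities at or below the observed probability = 0.387695.
Step 5: alpha = 0.05. fail to reject H0.

n_eff = 12, pos = 4, neg = 8, p = 0.387695, fail to reject H0.


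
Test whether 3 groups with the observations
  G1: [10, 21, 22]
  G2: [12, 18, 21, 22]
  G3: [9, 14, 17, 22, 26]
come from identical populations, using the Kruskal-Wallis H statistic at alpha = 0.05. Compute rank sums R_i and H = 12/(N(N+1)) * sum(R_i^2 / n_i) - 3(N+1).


Step 1: Combine all N = 12 observations and assign midranks.
sorted (value, group, rank): (9,G3,1), (10,G1,2), (12,G2,3), (14,G3,4), (17,G3,5), (18,G2,6), (21,G1,7.5), (21,G2,7.5), (22,G1,10), (22,G2,10), (22,G3,10), (26,G3,12)
Step 2: Sum ranks within each group.
R_1 = 19.5 (n_1 = 3)
R_2 = 26.5 (n_2 = 4)
R_3 = 32 (n_3 = 5)
Step 3: H = 12/(N(N+1)) * sum(R_i^2/n_i) - 3(N+1)
     = 12/(12*13) * (19.5^2/3 + 26.5^2/4 + 32^2/5) - 3*13
     = 0.076923 * 507.113 - 39
     = 0.008654.
Step 4: Ties present; correction factor C = 1 - 30/(12^3 - 12) = 0.982517. Corrected H = 0.008654 / 0.982517 = 0.008808.
Step 5: Under H0, H ~ chi^2(2); p-value = 0.995606.
Step 6: alpha = 0.05. fail to reject H0.

H = 0.0088, df = 2, p = 0.995606, fail to reject H0.


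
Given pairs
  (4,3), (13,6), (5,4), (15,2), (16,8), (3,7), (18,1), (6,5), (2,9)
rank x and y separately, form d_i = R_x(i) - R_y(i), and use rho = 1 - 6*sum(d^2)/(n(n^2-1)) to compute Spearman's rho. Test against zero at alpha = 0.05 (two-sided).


Step 1: Rank x and y separately (midranks; no ties here).
rank(x): 4->3, 13->6, 5->4, 15->7, 16->8, 3->2, 18->9, 6->5, 2->1
rank(y): 3->3, 6->6, 4->4, 2->2, 8->8, 7->7, 1->1, 5->5, 9->9
Step 2: d_i = R_x(i) - R_y(i); compute d_i^2.
  (3-3)^2=0, (6-6)^2=0, (4-4)^2=0, (7-2)^2=25, (8-8)^2=0, (2-7)^2=25, (9-1)^2=64, (5-5)^2=0, (1-9)^2=64
sum(d^2) = 178.
Step 3: rho = 1 - 6*178 / (9*(9^2 - 1)) = 1 - 1068/720 = -0.483333.
Step 4: Under H0, t = rho * sqrt((n-2)/(1-rho^2)) = -1.4607 ~ t(7).
Step 5: Two-sided p-value from the t-distribution with 7 df = 0.187470.
Step 6: alpha = 0.05. fail to reject H0.

rho = -0.4833, p = 0.187470, fail to reject H0 at alpha = 0.05.


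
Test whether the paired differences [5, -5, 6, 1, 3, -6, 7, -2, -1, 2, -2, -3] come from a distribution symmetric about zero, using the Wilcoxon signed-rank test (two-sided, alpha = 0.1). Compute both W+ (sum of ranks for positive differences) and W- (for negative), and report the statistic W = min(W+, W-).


Step 1: Drop any zero differences (none here) and take |d_i|.
|d| = [5, 5, 6, 1, 3, 6, 7, 2, 1, 2, 2, 3]
Step 2: Midrank |d_i| (ties get averaged ranks).
ranks: |5|->8.5, |5|->8.5, |6|->10.5, |1|->1.5, |3|->6.5, |6|->10.5, |7|->12, |2|->4, |1|->1.5, |2|->4, |2|->4, |3|->6.5
Step 3: Attach original signs; sum ranks with positive sign and with negative sign.
W+ = 8.5 + 10.5 + 1.5 + 6.5 + 12 + 4 = 43
W- = 8.5 + 10.5 + 4 + 1.5 + 4 + 6.5 = 35
(Check: W+ + W- = 78 should equal n(n+1)/2 = 78.)
Step 4: Test statistic W = min(W+, W-) = 35.
Step 5: Ties in |d|, so use the tie-corrected normal approximation.
        E[W] = n(n+1)/4 = 12*13/4 = 39.
        Tie groups: |d|=1 (t=2), |d|=2 (t=3), |d|=3 (t=2), |d|=5 (t=2), |d|=6 (t=2); sum(t^3 - t) = 48.
        Var[W] = n(n+1)(2n+1)/24 - sum(t^3-t)/48 = 3900/24 - 48/48 = 161.5.
        z = (W - E[W]) / sqrt(Var[W]) = (35 - 39) / 12.7083 = -0.3148.
        Two-sided p = 2*Phi(z) = 0.752947.
Step 6: alpha = 0.1. fail to reject H0.

W+ = 43, W- = 35, W = min = 35, p = 0.752947, fail to reject H0.


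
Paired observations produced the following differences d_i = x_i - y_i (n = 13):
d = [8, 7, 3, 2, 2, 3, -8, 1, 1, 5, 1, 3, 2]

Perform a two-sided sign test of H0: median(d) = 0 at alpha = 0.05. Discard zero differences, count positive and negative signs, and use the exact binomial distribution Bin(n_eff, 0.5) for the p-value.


Step 1: Discard zero differences. Original n = 13; n_eff = number of nonzero differences = 13.
Nonzero differences (with sign): +8, +7, +3, +2, +2, +3, -8, +1, +1, +5, +1, +3, +2
Step 2: Count signs: positive = 12, negative = 1.
Step 3: Under H0: P(positive) = 0.5, so the number of positives S ~ Bin(13, 0.5).
Step 4: Two-sided exact p-value = sum of Bin(13,0.5) probabilities at or below the observed probability = 0.003418.
Step 5: alpha = 0.05. reject H0.

n_eff = 13, pos = 12, neg = 1, p = 0.003418, reject H0.


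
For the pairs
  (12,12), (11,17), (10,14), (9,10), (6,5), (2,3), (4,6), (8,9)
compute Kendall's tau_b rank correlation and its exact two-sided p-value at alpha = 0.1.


Step 1: Enumerate the 28 unordered pairs (i,j) with i<j and classify each by sign(x_j-x_i) * sign(y_j-y_i).
  (1,2):dx=-1,dy=+5->D; (1,3):dx=-2,dy=+2->D; (1,4):dx=-3,dy=-2->C; (1,5):dx=-6,dy=-7->C
  (1,6):dx=-10,dy=-9->C; (1,7):dx=-8,dy=-6->C; (1,8):dx=-4,dy=-3->C; (2,3):dx=-1,dy=-3->C
  (2,4):dx=-2,dy=-7->C; (2,5):dx=-5,dy=-12->C; (2,6):dx=-9,dy=-14->C; (2,7):dx=-7,dy=-11->C
  (2,8):dx=-3,dy=-8->C; (3,4):dx=-1,dy=-4->C; (3,5):dx=-4,dy=-9->C; (3,6):dx=-8,dy=-11->C
  (3,7):dx=-6,dy=-8->C; (3,8):dx=-2,dy=-5->C; (4,5):dx=-3,dy=-5->C; (4,6):dx=-7,dy=-7->C
  (4,7):dx=-5,dy=-4->C; (4,8):dx=-1,dy=-1->C; (5,6):dx=-4,dy=-2->C; (5,7):dx=-2,dy=+1->D
  (5,8):dx=+2,dy=+4->C; (6,7):dx=+2,dy=+3->C; (6,8):dx=+6,dy=+6->C; (7,8):dx=+4,dy=+3->C
Step 2: C = 25, D = 3, total pairs = 28.
Step 3: tau = (C - D)/(n(n-1)/2) = (25 - 3)/28 = 0.785714.
Step 4: Exact two-sided p-value (enumerate n! = 40320 permutations of y under H0): p = 0.005506.
Step 5: alpha = 0.1. reject H0.

tau_b = 0.7857 (C=25, D=3), p = 0.005506, reject H0.


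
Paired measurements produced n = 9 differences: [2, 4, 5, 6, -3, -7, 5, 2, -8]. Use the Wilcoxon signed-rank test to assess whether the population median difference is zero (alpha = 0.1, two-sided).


Step 1: Drop any zero differences (none here) and take |d_i|.
|d| = [2, 4, 5, 6, 3, 7, 5, 2, 8]
Step 2: Midrank |d_i| (ties get averaged ranks).
ranks: |2|->1.5, |4|->4, |5|->5.5, |6|->7, |3|->3, |7|->8, |5|->5.5, |2|->1.5, |8|->9
Step 3: Attach original signs; sum ranks with positive sign and with negative sign.
W+ = 1.5 + 4 + 5.5 + 7 + 5.5 + 1.5 = 25
W- = 3 + 8 + 9 = 20
(Check: W+ + W- = 45 should equal n(n+1)/2 = 45.)
Step 4: Test statistic W = min(W+, W-) = 20.
Step 5: Ties in |d|, so use the tie-corrected normal approximation.
        E[W] = n(n+1)/4 = 9*10/4 = 22.5.
        Tie groups: |d|=2 (t=2), |d|=5 (t=2); sum(t^3 - t) = 12.
        Var[W] = n(n+1)(2n+1)/24 - sum(t^3-t)/48 = 1710/24 - 12/48 = 71.
        z = (W - E[W]) / sqrt(Var[W]) = (20 - 22.5) / 8.4261 = -0.2967.
        Two-sided p = 2*Phi(z) = 0.766699.
Step 6: alpha = 0.1. fail to reject H0.

W+ = 25, W- = 20, W = min = 20, p = 0.766699, fail to reject H0.


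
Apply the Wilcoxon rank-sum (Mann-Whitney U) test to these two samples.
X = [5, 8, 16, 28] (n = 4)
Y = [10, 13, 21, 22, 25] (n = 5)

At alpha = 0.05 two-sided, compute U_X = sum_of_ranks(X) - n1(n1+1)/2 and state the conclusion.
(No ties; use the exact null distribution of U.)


Step 1: Combine and sort all 9 observations; assign midranks.
sorted (value, group): (5,X), (8,X), (10,Y), (13,Y), (16,X), (21,Y), (22,Y), (25,Y), (28,X)
ranks: 5->1, 8->2, 10->3, 13->4, 16->5, 21->6, 22->7, 25->8, 28->9
Step 2: Rank sum for X: R1 = 1 + 2 + 5 + 9 = 17.
Step 3: U_X = R1 - n1(n1+1)/2 = 17 - 4*5/2 = 17 - 10 = 7.
       U_Y = n1*n2 - U_X = 20 - 7 = 13.
Step 4: No ties, so the exact null distribution of U (based on enumerating the C(9,4) = 126 equally likely rank assignments) gives the two-sided p-value.
Step 5: p-value = 0.555556; compare to alpha = 0.05. fail to reject H0.

U_X = 7, p = 0.555556, fail to reject H0 at alpha = 0.05.
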